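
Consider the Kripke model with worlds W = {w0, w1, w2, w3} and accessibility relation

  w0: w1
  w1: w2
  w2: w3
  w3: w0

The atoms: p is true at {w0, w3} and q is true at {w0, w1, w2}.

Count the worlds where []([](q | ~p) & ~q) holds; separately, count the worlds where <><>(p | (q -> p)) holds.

1 and 2

For []([](q | ~p) & ~q):
w0: successors {w1}; [](q | ~p) & ~q there: w1:F. ✗
w1: successors {w2}; [](q | ~p) & ~q there: w2:F. ✗
w2: successors {w3}; [](q | ~p) & ~q there: w3:T. ✓
w3: successors {w0}; [](q | ~p) & ~q there: w0:F. ✗
— 1 world.
For <><>(p | (q -> p)):
w0: successors {w1}; <>(p | (q -> p)) there: w1:F. ✗
w1: successors {w2}; <>(p | (q -> p)) there: w2:T. ✓
w2: successors {w3}; <>(p | (q -> p)) there: w3:T. ✓
w3: successors {w0}; <>(p | (q -> p)) there: w0:F. ✗
— 2 worlds.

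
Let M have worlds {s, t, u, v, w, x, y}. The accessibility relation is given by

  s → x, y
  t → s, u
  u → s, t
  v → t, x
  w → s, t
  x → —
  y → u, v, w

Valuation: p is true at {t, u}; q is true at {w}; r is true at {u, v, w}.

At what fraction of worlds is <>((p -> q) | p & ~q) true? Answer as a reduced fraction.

s: successors {x, y}; (p -> q) | p & ~q there: x:T, y:T. ✓
t: successors {s, u}; (p -> q) | p & ~q there: s:T, u:T. ✓
u: successors {s, t}; (p -> q) | p & ~q there: s:T, t:T. ✓
v: successors {t, x}; (p -> q) | p & ~q there: t:T, x:T. ✓
w: successors {s, t}; (p -> q) | p & ~q there: s:T, t:T. ✓
x: no successors, so <>((p -> q) | p & ~q) fails. ✗
y: successors {u, v, w}; (p -> q) | p & ~q there: u:T, v:T, w:T. ✓
That's 6 of 7 worlds, so 6/7.

6/7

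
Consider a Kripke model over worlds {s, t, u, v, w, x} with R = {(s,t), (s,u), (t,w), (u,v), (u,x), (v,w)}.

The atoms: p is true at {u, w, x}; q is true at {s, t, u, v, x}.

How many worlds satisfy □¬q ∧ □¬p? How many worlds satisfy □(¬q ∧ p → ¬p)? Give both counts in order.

For □¬q ∧ □¬p:
s: □¬q is F, □¬p is F. ✗
t: □¬q is T, □¬p is F. ✗
u: □¬q is F, □¬p is F. ✗
v: □¬q is T, □¬p is F. ✗
w: □¬q is T, □¬p is T. ✓
x: □¬q is T, □¬p is T. ✓
— 2 worlds.
For □(¬q ∧ p → ¬p):
s: successors {t, u}; ¬q ∧ p → ¬p there: t:T, u:T. ✓
t: successors {w}; ¬q ∧ p → ¬p there: w:F. ✗
u: successors {v, x}; ¬q ∧ p → ¬p there: v:T, x:T. ✓
v: successors {w}; ¬q ∧ p → ¬p there: w:F. ✗
w: no successors, so □(¬q ∧ p → ¬p) holds vacuously. ✓
x: no successors, so □(¬q ∧ p → ¬p) holds vacuously. ✓
— 4 worlds.

2 and 4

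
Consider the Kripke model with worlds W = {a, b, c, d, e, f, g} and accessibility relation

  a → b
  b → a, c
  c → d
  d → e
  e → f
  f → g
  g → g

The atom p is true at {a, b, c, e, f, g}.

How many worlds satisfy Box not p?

1

a: successors {b}; not p there: b:F. ✗
b: successors {a, c}; not p there: a:F, c:F. ✗
c: successors {d}; not p there: d:T. ✓
d: successors {e}; not p there: e:F. ✗
e: successors {f}; not p there: f:F. ✗
f: successors {g}; not p there: g:F. ✗
g: successors {g}; not p there: g:F. ✗
Satisfying worlds: {c}.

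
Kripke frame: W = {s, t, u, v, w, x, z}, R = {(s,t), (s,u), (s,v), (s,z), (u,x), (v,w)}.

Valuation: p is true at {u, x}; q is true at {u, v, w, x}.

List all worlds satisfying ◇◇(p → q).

s: successors {t, u, v, z}; ◇(p → q) there: t:F, u:T, v:T, z:F. ✓
t: no successors, so ◇◇(p → q) fails. ✗
u: successors {x}; ◇(p → q) there: x:F. ✗
v: successors {w}; ◇(p → q) there: w:F. ✗
w: no successors, so ◇◇(p → q) fails. ✗
x: no successors, so ◇◇(p → q) fails. ✗
z: no successors, so ◇◇(p → q) fails. ✗

{s}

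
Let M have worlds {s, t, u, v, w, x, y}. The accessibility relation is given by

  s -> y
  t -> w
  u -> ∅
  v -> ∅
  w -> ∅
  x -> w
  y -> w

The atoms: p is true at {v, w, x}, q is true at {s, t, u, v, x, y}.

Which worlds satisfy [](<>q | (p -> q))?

s: successors {y}; <>q | (p -> q) there: y:T. ✓
t: successors {w}; <>q | (p -> q) there: w:F. ✗
u: no successors, so [](<>q | (p -> q)) holds vacuously. ✓
v: no successors, so [](<>q | (p -> q)) holds vacuously. ✓
w: no successors, so [](<>q | (p -> q)) holds vacuously. ✓
x: successors {w}; <>q | (p -> q) there: w:F. ✗
y: successors {w}; <>q | (p -> q) there: w:F. ✗

{s, u, v, w}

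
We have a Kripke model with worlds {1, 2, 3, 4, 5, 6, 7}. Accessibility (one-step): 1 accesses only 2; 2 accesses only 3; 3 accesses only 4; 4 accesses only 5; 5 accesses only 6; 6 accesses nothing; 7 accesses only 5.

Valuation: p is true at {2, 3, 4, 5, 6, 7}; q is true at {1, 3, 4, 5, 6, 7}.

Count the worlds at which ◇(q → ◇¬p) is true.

1

1: successors {2}; q → ◇¬p there: 2:T. ✓
2: successors {3}; q → ◇¬p there: 3:F. ✗
3: successors {4}; q → ◇¬p there: 4:F. ✗
4: successors {5}; q → ◇¬p there: 5:F. ✗
5: successors {6}; q → ◇¬p there: 6:F. ✗
6: no successors, so ◇(q → ◇¬p) fails. ✗
7: successors {5}; q → ◇¬p there: 5:F. ✗
Satisfying worlds: {1}.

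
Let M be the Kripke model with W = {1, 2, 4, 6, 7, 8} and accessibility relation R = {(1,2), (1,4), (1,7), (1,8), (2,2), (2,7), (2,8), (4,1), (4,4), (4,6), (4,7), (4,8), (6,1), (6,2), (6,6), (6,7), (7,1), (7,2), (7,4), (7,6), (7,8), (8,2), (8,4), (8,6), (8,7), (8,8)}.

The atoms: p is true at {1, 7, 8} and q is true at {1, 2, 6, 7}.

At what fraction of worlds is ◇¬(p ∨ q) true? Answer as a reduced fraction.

2/3

1: successors {2, 4, 7, 8}; ¬(p ∨ q) there: 2:F, 4:T, 7:F, 8:F. ✓
2: successors {2, 7, 8}; ¬(p ∨ q) there: 2:F, 7:F, 8:F. ✗
4: successors {1, 4, 6, 7, 8}; ¬(p ∨ q) there: 1:F, 4:T, 6:F, 7:F, 8:F. ✓
6: successors {1, 2, 6, 7}; ¬(p ∨ q) there: 1:F, 2:F, 6:F, 7:F. ✗
7: successors {1, 2, 4, 6, 8}; ¬(p ∨ q) there: 1:F, 2:F, 4:T, 6:F, 8:F. ✓
8: successors {2, 4, 6, 7, 8}; ¬(p ∨ q) there: 2:F, 4:T, 6:F, 7:F, 8:F. ✓
That's 4 of 6 worlds, so 4/6 = 2/3.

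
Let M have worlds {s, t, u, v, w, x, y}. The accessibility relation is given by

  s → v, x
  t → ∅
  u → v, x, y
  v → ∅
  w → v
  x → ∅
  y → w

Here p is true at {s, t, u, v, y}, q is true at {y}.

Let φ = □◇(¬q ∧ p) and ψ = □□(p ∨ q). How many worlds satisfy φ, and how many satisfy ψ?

4 and 6

For □◇(¬q ∧ p):
s: successors {v, x}; ◇(¬q ∧ p) there: v:F, x:F. ✗
t: no successors, so □◇(¬q ∧ p) holds vacuously. ✓
u: successors {v, x, y}; ◇(¬q ∧ p) there: v:F, x:F, y:F. ✗
v: no successors, so □◇(¬q ∧ p) holds vacuously. ✓
w: successors {v}; ◇(¬q ∧ p) there: v:F. ✗
x: no successors, so □◇(¬q ∧ p) holds vacuously. ✓
y: successors {w}; ◇(¬q ∧ p) there: w:T. ✓
— 4 worlds.
For □□(p ∨ q):
s: successors {v, x}; □(p ∨ q) there: v:T, x:T. ✓
t: no successors, so □□(p ∨ q) holds vacuously. ✓
u: successors {v, x, y}; □(p ∨ q) there: v:T, x:T, y:F. ✗
v: no successors, so □□(p ∨ q) holds vacuously. ✓
w: successors {v}; □(p ∨ q) there: v:T. ✓
x: no successors, so □□(p ∨ q) holds vacuously. ✓
y: successors {w}; □(p ∨ q) there: w:T. ✓
— 6 worlds.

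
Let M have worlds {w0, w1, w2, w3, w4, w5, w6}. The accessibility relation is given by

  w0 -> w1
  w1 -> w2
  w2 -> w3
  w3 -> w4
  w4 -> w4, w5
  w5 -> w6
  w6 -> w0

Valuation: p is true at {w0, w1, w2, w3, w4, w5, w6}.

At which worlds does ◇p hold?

{w0, w1, w2, w3, w4, w5, w6}

w0: successors {w1}; p there: w1:T. ✓
w1: successors {w2}; p there: w2:T. ✓
w2: successors {w3}; p there: w3:T. ✓
w3: successors {w4}; p there: w4:T. ✓
w4: successors {w4, w5}; p there: w4:T, w5:T. ✓
w5: successors {w6}; p there: w6:T. ✓
w6: successors {w0}; p there: w0:T. ✓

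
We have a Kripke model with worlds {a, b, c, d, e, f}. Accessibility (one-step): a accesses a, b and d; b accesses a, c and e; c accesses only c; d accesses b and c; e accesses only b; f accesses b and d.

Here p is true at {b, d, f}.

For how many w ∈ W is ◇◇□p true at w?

4

a: successors {a, b, d}; ◇□p there: a:F, b:T, d:F. ✓
b: successors {a, c, e}; ◇□p there: a:F, c:F, e:F. ✗
c: successors {c}; ◇□p there: c:F. ✗
d: successors {b, c}; ◇□p there: b:T, c:F. ✓
e: successors {b}; ◇□p there: b:T. ✓
f: successors {b, d}; ◇□p there: b:T, d:F. ✓
Satisfying worlds: {a, d, e, f}.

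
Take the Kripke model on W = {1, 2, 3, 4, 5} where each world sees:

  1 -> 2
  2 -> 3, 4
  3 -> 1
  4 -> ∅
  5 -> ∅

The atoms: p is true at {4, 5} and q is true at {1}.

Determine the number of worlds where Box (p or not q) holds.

4

1: successors {2}; p or not q there: 2:T. ✓
2: successors {3, 4}; p or not q there: 3:T, 4:T. ✓
3: successors {1}; p or not q there: 1:F. ✗
4: no successors, so Box (p or not q) holds vacuously. ✓
5: no successors, so Box (p or not q) holds vacuously. ✓
Satisfying worlds: {1, 2, 4, 5}.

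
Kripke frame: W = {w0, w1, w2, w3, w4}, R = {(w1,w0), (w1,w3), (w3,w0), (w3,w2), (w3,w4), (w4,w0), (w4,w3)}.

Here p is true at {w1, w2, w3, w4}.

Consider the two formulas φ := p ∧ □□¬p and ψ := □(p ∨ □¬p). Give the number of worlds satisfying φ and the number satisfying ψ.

1 and 5

For p ∧ □□¬p:
w0: p is F, □□¬p is T. ✗
w1: p is T, □□¬p is F. ✗
w2: p is T, □□¬p is T. ✓
w3: p is T, □□¬p is F. ✗
w4: p is T, □□¬p is F. ✗
— 1 world.
For □(p ∨ □¬p):
w0: no successors, so □(p ∨ □¬p) holds vacuously. ✓
w1: successors {w0, w3}; p ∨ □¬p there: w0:T, w3:T. ✓
w2: no successors, so □(p ∨ □¬p) holds vacuously. ✓
w3: successors {w0, w2, w4}; p ∨ □¬p there: w0:T, w2:T, w4:T. ✓
w4: successors {w0, w3}; p ∨ □¬p there: w0:T, w3:T. ✓
— 5 worlds.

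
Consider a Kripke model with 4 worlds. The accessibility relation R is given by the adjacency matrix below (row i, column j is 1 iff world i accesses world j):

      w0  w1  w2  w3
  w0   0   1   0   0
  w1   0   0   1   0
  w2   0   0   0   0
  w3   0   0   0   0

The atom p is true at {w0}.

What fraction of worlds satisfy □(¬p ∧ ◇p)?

1/2

w0: successors {w1}; ¬p ∧ ◇p there: w1:F. ✗
w1: successors {w2}; ¬p ∧ ◇p there: w2:F. ✗
w2: no successors, so □(¬p ∧ ◇p) holds vacuously. ✓
w3: no successors, so □(¬p ∧ ◇p) holds vacuously. ✓
That's 2 of 4 worlds, so 2/4 = 1/2.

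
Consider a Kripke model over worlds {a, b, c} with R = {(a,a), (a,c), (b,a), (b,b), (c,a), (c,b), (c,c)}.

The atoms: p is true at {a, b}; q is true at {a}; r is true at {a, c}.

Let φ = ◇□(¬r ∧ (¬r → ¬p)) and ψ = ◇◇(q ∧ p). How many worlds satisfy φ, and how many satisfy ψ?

0 and 3

For ◇□(¬r ∧ (¬r → ¬p)):
a: successors {a, c}; □(¬r ∧ (¬r → ¬p)) there: a:F, c:F. ✗
b: successors {a, b}; □(¬r ∧ (¬r → ¬p)) there: a:F, b:F. ✗
c: successors {a, b, c}; □(¬r ∧ (¬r → ¬p)) there: a:F, b:F, c:F. ✗
— 0 worlds.
For ◇◇(q ∧ p):
a: successors {a, c}; ◇(q ∧ p) there: a:T, c:T. ✓
b: successors {a, b}; ◇(q ∧ p) there: a:T, b:T. ✓
c: successors {a, b, c}; ◇(q ∧ p) there: a:T, b:T, c:T. ✓
— 3 worlds.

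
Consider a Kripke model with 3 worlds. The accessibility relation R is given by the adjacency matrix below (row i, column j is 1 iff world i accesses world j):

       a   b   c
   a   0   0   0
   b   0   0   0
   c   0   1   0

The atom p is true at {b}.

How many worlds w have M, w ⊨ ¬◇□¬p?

2

a: ◇□¬p is F. ✓
b: ◇□¬p is F. ✓
c: ◇□¬p is T. ✗
Satisfying worlds: {a, b}.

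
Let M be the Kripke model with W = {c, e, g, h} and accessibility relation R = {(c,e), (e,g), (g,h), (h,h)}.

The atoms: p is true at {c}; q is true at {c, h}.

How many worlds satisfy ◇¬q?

2

c: successors {e}; ¬q there: e:T. ✓
e: successors {g}; ¬q there: g:T. ✓
g: successors {h}; ¬q there: h:F. ✗
h: successors {h}; ¬q there: h:F. ✗
Satisfying worlds: {c, e}.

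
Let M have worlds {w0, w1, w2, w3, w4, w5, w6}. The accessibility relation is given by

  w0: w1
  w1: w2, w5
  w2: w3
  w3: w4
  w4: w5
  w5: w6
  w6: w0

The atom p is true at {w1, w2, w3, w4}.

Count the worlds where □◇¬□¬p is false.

w0: successors {w1}; ◇¬□¬p there: w1:T. ✓
w1: successors {w2, w5}; ◇¬□¬p there: w2:T, w5:F. ✗
w2: successors {w3}; ◇¬□¬p there: w3:F. ✗
w3: successors {w4}; ◇¬□¬p there: w4:F. ✗
w4: successors {w5}; ◇¬□¬p there: w5:F. ✗
w5: successors {w6}; ◇¬□¬p there: w6:T. ✓
w6: successors {w0}; ◇¬□¬p there: w0:T. ✓
Satisfying worlds: {w0, w5, w6}.
So □◇¬□¬p fails at the other 4 worlds.

4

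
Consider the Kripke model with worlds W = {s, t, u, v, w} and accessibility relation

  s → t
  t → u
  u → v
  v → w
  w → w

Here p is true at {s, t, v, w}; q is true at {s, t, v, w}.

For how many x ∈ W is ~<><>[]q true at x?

s: <><>[]q is T. ✗
t: <><>[]q is T. ✗
u: <><>[]q is T. ✗
v: <><>[]q is T. ✗
w: <><>[]q is T. ✗
Satisfying worlds: ∅.

0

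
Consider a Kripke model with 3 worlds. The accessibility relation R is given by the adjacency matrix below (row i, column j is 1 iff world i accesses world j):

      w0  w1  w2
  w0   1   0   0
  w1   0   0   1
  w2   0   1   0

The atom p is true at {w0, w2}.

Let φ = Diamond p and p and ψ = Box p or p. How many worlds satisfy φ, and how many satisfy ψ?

1 and 3

For Diamond p and p:
w0: Diamond p is T, p is T. ✓
w1: Diamond p is T, p is F. ✗
w2: Diamond p is F, p is T. ✗
— 1 world.
For Box p or p:
w0: Box p is T, p is T. ✓
w1: Box p is T, p is F. ✓
w2: Box p is F, p is T. ✓
— 3 worlds.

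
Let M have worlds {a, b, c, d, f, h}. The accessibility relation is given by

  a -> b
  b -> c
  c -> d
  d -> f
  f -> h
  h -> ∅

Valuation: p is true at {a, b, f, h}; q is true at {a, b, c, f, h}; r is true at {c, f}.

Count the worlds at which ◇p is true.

a: successors {b}; p there: b:T. ✓
b: successors {c}; p there: c:F. ✗
c: successors {d}; p there: d:F. ✗
d: successors {f}; p there: f:T. ✓
f: successors {h}; p there: h:T. ✓
h: no successors, so ◇p fails. ✗
Satisfying worlds: {a, d, f}.

3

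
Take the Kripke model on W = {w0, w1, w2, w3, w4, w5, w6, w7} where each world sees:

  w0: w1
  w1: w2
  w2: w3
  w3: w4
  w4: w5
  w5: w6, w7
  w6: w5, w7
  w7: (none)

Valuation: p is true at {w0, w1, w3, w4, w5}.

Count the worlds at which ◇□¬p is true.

w0: successors {w1}; □¬p there: w1:T. ✓
w1: successors {w2}; □¬p there: w2:F. ✗
w2: successors {w3}; □¬p there: w3:F. ✗
w3: successors {w4}; □¬p there: w4:F. ✗
w4: successors {w5}; □¬p there: w5:T. ✓
w5: successors {w6, w7}; □¬p there: w6:F, w7:T. ✓
w6: successors {w5, w7}; □¬p there: w5:T, w7:T. ✓
w7: no successors, so ◇□¬p fails. ✗
Satisfying worlds: {w0, w4, w5, w6}.

4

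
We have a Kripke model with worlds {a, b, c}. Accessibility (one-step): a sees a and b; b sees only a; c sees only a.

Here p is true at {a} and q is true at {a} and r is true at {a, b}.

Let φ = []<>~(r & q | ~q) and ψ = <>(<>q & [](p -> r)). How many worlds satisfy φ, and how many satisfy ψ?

For []<>~(r & q | ~q):
a: successors {a, b}; <>~(r & q | ~q) there: a:F, b:F. ✗
b: successors {a}; <>~(r & q | ~q) there: a:F. ✗
c: successors {a}; <>~(r & q | ~q) there: a:F. ✗
— 0 worlds.
For <>(<>q & [](p -> r)):
a: successors {a, b}; <>q & [](p -> r) there: a:T, b:T. ✓
b: successors {a}; <>q & [](p -> r) there: a:T. ✓
c: successors {a}; <>q & [](p -> r) there: a:T. ✓
— 3 worlds.

0 and 3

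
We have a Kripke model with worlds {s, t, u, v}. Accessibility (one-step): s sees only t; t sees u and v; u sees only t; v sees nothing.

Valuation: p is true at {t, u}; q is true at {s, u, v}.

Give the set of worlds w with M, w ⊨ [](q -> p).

{s, u, v}

s: successors {t}; q -> p there: t:T. ✓
t: successors {u, v}; q -> p there: u:T, v:F. ✗
u: successors {t}; q -> p there: t:T. ✓
v: no successors, so [](q -> p) holds vacuously. ✓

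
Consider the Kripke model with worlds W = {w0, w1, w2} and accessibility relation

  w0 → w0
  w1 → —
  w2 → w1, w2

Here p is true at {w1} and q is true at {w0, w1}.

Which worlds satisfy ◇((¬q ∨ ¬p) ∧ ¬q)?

{w2}

w0: successors {w0}; (¬q ∨ ¬p) ∧ ¬q there: w0:F. ✗
w1: no successors, so ◇((¬q ∨ ¬p) ∧ ¬q) fails. ✗
w2: successors {w1, w2}; (¬q ∨ ¬p) ∧ ¬q there: w1:F, w2:T. ✓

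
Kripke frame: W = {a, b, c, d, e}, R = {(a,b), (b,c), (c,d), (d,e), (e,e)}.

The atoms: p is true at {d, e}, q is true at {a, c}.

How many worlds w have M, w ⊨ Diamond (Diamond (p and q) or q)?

a: successors {b}; Diamond (p and q) or q there: b:F. ✗
b: successors {c}; Diamond (p and q) or q there: c:T. ✓
c: successors {d}; Diamond (p and q) or q there: d:F. ✗
d: successors {e}; Diamond (p and q) or q there: e:F. ✗
e: successors {e}; Diamond (p and q) or q there: e:F. ✗
Satisfying worlds: {b}.

1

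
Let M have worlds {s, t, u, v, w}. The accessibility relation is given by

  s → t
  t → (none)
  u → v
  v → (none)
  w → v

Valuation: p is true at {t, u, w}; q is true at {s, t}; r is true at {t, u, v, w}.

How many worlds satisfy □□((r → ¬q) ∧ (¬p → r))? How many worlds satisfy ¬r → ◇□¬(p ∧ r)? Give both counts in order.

5 and 5

For □□((r → ¬q) ∧ (¬p → r)):
s: successors {t}; □((r → ¬q) ∧ (¬p → r)) there: t:T. ✓
t: no successors, so □□((r → ¬q) ∧ (¬p → r)) holds vacuously. ✓
u: successors {v}; □((r → ¬q) ∧ (¬p → r)) there: v:T. ✓
v: no successors, so □□((r → ¬q) ∧ (¬p → r)) holds vacuously. ✓
w: successors {v}; □((r → ¬q) ∧ (¬p → r)) there: v:T. ✓
— 5 worlds.
For ¬r → ◇□¬(p ∧ r):
s: ¬r is T, ◇□¬(p ∧ r) is T. ✓
t: ¬r is F, ◇□¬(p ∧ r) is F. ✓
u: ¬r is F, ◇□¬(p ∧ r) is T. ✓
v: ¬r is F, ◇□¬(p ∧ r) is F. ✓
w: ¬r is F, ◇□¬(p ∧ r) is T. ✓
— 5 worlds.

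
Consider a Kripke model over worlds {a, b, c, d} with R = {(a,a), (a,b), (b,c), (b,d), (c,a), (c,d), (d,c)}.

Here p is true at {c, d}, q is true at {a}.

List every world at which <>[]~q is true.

{a, b, c}

a: successors {a, b}; []~q there: a:F, b:T. ✓
b: successors {c, d}; []~q there: c:F, d:T. ✓
c: successors {a, d}; []~q there: a:F, d:T. ✓
d: successors {c}; []~q there: c:F. ✗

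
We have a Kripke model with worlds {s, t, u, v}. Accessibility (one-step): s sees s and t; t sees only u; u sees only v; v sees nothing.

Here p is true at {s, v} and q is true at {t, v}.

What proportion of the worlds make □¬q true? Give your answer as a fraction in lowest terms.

1/2

s: successors {s, t}; ¬q there: s:T, t:F. ✗
t: successors {u}; ¬q there: u:T. ✓
u: successors {v}; ¬q there: v:F. ✗
v: no successors, so □¬q holds vacuously. ✓
That's 2 of 4 worlds, so 2/4 = 1/2.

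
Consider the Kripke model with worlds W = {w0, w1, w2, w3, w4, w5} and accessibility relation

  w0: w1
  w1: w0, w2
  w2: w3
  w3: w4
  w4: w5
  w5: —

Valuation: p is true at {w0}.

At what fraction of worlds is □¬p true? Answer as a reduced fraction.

w0: successors {w1}; ¬p there: w1:T. ✓
w1: successors {w0, w2}; ¬p there: w0:F, w2:T. ✗
w2: successors {w3}; ¬p there: w3:T. ✓
w3: successors {w4}; ¬p there: w4:T. ✓
w4: successors {w5}; ¬p there: w5:T. ✓
w5: no successors, so □¬p holds vacuously. ✓
That's 5 of 6 worlds, so 5/6.

5/6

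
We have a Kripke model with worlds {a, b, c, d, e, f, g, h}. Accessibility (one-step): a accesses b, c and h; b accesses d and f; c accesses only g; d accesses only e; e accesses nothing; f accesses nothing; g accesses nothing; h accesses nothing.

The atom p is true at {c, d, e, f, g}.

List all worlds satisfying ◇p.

{a, b, c, d}

a: successors {b, c, h}; p there: b:F, c:T, h:F. ✓
b: successors {d, f}; p there: d:T, f:T. ✓
c: successors {g}; p there: g:T. ✓
d: successors {e}; p there: e:T. ✓
e: no successors, so ◇p fails. ✗
f: no successors, so ◇p fails. ✗
g: no successors, so ◇p fails. ✗
h: no successors, so ◇p fails. ✗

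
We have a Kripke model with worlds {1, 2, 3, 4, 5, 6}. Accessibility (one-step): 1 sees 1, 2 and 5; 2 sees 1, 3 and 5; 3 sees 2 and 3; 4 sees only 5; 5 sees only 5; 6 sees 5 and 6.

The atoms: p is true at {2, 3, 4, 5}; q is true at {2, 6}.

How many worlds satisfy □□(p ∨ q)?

3

1: successors {1, 2, 5}; □(p ∨ q) there: 1:F, 2:F, 5:T. ✗
2: successors {1, 3, 5}; □(p ∨ q) there: 1:F, 3:T, 5:T. ✗
3: successors {2, 3}; □(p ∨ q) there: 2:F, 3:T. ✗
4: successors {5}; □(p ∨ q) there: 5:T. ✓
5: successors {5}; □(p ∨ q) there: 5:T. ✓
6: successors {5, 6}; □(p ∨ q) there: 5:T, 6:T. ✓
Satisfying worlds: {4, 5, 6}.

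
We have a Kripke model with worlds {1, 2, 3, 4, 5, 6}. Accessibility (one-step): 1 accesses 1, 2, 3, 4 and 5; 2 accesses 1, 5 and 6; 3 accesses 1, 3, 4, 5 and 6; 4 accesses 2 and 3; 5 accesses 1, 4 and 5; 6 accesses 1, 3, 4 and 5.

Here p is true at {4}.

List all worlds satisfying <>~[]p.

{1, 2, 3, 4, 5, 6}

1: successors {1, 2, 3, 4, 5}; ~[]p there: 1:T, 2:T, 3:T, 4:T, 5:T. ✓
2: successors {1, 5, 6}; ~[]p there: 1:T, 5:T, 6:T. ✓
3: successors {1, 3, 4, 5, 6}; ~[]p there: 1:T, 3:T, 4:T, 5:T, 6:T. ✓
4: successors {2, 3}; ~[]p there: 2:T, 3:T. ✓
5: successors {1, 4, 5}; ~[]p there: 1:T, 4:T, 5:T. ✓
6: successors {1, 3, 4, 5}; ~[]p there: 1:T, 3:T, 4:T, 5:T. ✓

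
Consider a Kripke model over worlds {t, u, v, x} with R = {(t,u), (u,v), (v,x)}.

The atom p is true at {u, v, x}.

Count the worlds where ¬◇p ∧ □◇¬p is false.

t: ¬◇p is F, □◇¬p is F. ✗
u: ¬◇p is F, □◇¬p is F. ✗
v: ¬◇p is F, □◇¬p is F. ✗
x: ¬◇p is T, □◇¬p is T. ✓
Satisfying worlds: {x}.
So ¬◇p ∧ □◇¬p fails at the other 3 worlds.

3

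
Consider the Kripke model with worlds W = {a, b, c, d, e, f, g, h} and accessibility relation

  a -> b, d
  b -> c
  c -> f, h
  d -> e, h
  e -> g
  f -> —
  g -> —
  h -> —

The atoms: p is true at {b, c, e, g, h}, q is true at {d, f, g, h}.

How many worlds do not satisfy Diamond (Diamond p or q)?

3

a: successors {b, d}; Diamond p or q there: b:T, d:T. ✓
b: successors {c}; Diamond p or q there: c:T. ✓
c: successors {f, h}; Diamond p or q there: f:T, h:T. ✓
d: successors {e, h}; Diamond p or q there: e:T, h:T. ✓
e: successors {g}; Diamond p or q there: g:T. ✓
f: no successors, so Diamond (Diamond p or q) fails. ✗
g: no successors, so Diamond (Diamond p or q) fails. ✗
h: no successors, so Diamond (Diamond p or q) fails. ✗
Satisfying worlds: {a, b, c, d, e}.
So Diamond (Diamond p or q) fails at the other 3 worlds.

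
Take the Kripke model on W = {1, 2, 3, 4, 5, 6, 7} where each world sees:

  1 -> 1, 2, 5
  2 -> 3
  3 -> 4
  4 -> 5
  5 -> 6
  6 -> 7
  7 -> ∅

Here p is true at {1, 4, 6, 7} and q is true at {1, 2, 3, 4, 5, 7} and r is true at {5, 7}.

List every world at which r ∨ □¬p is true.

{2, 4, 5, 7}

1: r is F, □¬p is F. ✗
2: r is F, □¬p is T. ✓
3: r is F, □¬p is F. ✗
4: r is F, □¬p is T. ✓
5: r is T, □¬p is F. ✓
6: r is F, □¬p is F. ✗
7: r is T, □¬p is T. ✓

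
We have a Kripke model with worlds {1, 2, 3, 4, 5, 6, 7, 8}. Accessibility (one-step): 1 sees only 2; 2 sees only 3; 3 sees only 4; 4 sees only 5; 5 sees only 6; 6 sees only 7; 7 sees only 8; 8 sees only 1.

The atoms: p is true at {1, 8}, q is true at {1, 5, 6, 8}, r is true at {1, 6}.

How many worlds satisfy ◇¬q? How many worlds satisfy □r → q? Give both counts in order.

For ◇¬q:
1: successors {2}; ¬q there: 2:T. ✓
2: successors {3}; ¬q there: 3:T. ✓
3: successors {4}; ¬q there: 4:T. ✓
4: successors {5}; ¬q there: 5:F. ✗
5: successors {6}; ¬q there: 6:F. ✗
6: successors {7}; ¬q there: 7:T. ✓
7: successors {8}; ¬q there: 8:F. ✗
8: successors {1}; ¬q there: 1:F. ✗
— 4 worlds.
For □r → q:
1: □r is F, q is T. ✓
2: □r is F, q is F. ✓
3: □r is F, q is F. ✓
4: □r is F, q is F. ✓
5: □r is T, q is T. ✓
6: □r is F, q is T. ✓
7: □r is F, q is F. ✓
8: □r is T, q is T. ✓
— 8 worlds.

4 and 8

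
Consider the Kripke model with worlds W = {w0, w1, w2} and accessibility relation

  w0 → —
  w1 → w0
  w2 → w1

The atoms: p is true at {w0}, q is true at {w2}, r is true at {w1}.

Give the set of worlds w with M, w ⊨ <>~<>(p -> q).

w0: no successors, so <>~<>(p -> q) fails. ✗
w1: successors {w0}; ~<>(p -> q) there: w0:T. ✓
w2: successors {w1}; ~<>(p -> q) there: w1:T. ✓

{w1, w2}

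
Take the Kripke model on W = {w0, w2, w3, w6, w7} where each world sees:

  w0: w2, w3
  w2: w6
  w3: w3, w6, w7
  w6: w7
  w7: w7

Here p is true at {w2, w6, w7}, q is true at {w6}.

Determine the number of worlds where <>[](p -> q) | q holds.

w0: <>[](p -> q) is T, q is F. ✓
w2: <>[](p -> q) is F, q is F. ✗
w3: <>[](p -> q) is F, q is F. ✗
w6: <>[](p -> q) is F, q is T. ✓
w7: <>[](p -> q) is F, q is F. ✗
Satisfying worlds: {w0, w6}.

2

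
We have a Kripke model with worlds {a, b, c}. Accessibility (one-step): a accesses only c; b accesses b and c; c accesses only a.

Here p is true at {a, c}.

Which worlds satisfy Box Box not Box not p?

{a, b, c}

a: successors {c}; Box not Box not p there: c:T. ✓
b: successors {b, c}; Box not Box not p there: b:T, c:T. ✓
c: successors {a}; Box not Box not p there: a:T. ✓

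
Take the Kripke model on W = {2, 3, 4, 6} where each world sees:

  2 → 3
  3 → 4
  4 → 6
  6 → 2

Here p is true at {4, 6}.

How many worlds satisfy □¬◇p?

2

2: successors {3}; ¬◇p there: 3:F. ✗
3: successors {4}; ¬◇p there: 4:F. ✗
4: successors {6}; ¬◇p there: 6:T. ✓
6: successors {2}; ¬◇p there: 2:T. ✓
Satisfying worlds: {4, 6}.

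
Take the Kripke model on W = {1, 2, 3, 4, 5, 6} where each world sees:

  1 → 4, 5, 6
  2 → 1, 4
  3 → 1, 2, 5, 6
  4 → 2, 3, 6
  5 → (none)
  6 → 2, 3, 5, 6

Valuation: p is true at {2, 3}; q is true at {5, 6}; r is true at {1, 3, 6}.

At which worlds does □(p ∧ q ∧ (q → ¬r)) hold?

{5}

1: successors {4, 5, 6}; p ∧ q ∧ (q → ¬r) there: 4:F, 5:F, 6:F. ✗
2: successors {1, 4}; p ∧ q ∧ (q → ¬r) there: 1:F, 4:F. ✗
3: successors {1, 2, 5, 6}; p ∧ q ∧ (q → ¬r) there: 1:F, 2:F, 5:F, 6:F. ✗
4: successors {2, 3, 6}; p ∧ q ∧ (q → ¬r) there: 2:F, 3:F, 6:F. ✗
5: no successors, so □(p ∧ q ∧ (q → ¬r)) holds vacuously. ✓
6: successors {2, 3, 5, 6}; p ∧ q ∧ (q → ¬r) there: 2:F, 3:F, 5:F, 6:F. ✗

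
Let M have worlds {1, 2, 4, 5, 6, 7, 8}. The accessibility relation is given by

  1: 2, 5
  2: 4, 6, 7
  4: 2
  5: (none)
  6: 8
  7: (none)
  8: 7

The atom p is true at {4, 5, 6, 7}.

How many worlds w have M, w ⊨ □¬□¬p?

4

1: successors {2, 5}; ¬□¬p there: 2:T, 5:F. ✗
2: successors {4, 6, 7}; ¬□¬p there: 4:F, 6:F, 7:F. ✗
4: successors {2}; ¬□¬p there: 2:T. ✓
5: no successors, so □¬□¬p holds vacuously. ✓
6: successors {8}; ¬□¬p there: 8:T. ✓
7: no successors, so □¬□¬p holds vacuously. ✓
8: successors {7}; ¬□¬p there: 7:F. ✗
Satisfying worlds: {4, 5, 6, 7}.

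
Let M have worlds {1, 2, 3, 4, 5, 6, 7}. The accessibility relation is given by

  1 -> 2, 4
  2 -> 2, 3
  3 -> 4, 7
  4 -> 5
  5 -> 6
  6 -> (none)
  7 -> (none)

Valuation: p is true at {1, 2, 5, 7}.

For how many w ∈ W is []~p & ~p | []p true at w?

1: []~p & ~p is F, []p is F. ✗
2: []~p & ~p is F, []p is F. ✗
3: []~p & ~p is F, []p is F. ✗
4: []~p & ~p is F, []p is T. ✓
5: []~p & ~p is F, []p is F. ✗
6: []~p & ~p is T, []p is T. ✓
7: []~p & ~p is F, []p is T. ✓
Satisfying worlds: {4, 6, 7}.

3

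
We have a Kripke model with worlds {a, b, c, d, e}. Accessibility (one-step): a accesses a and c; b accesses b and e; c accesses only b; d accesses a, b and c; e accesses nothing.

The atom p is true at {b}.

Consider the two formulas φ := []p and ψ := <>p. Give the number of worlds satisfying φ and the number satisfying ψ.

For []p:
a: successors {a, c}; p there: a:F, c:F. ✗
b: successors {b, e}; p there: b:T, e:F. ✗
c: successors {b}; p there: b:T. ✓
d: successors {a, b, c}; p there: a:F, b:T, c:F. ✗
e: no successors, so []p holds vacuously. ✓
— 2 worlds.
For <>p:
a: successors {a, c}; p there: a:F, c:F. ✗
b: successors {b, e}; p there: b:T, e:F. ✓
c: successors {b}; p there: b:T. ✓
d: successors {a, b, c}; p there: a:F, b:T, c:F. ✓
e: no successors, so <>p fails. ✗
— 3 worlds.

2 and 3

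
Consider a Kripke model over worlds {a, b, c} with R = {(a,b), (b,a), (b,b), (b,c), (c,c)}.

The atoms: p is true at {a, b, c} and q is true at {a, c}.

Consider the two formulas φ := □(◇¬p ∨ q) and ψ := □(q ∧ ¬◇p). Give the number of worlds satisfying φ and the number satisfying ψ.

1 and 0

For □(◇¬p ∨ q):
a: successors {b}; ◇¬p ∨ q there: b:F. ✗
b: successors {a, b, c}; ◇¬p ∨ q there: a:T, b:F, c:T. ✗
c: successors {c}; ◇¬p ∨ q there: c:T. ✓
— 1 world.
For □(q ∧ ¬◇p):
a: successors {b}; q ∧ ¬◇p there: b:F. ✗
b: successors {a, b, c}; q ∧ ¬◇p there: a:F, b:F, c:F. ✗
c: successors {c}; q ∧ ¬◇p there: c:F. ✗
— 0 worlds.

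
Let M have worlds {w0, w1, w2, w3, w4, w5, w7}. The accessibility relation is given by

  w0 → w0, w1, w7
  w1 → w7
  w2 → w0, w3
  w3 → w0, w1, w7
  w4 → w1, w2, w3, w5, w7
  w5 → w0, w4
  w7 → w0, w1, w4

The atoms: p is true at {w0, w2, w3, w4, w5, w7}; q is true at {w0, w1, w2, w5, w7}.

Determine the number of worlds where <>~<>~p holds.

4

w0: successors {w0, w1, w7}; ~<>~p there: w0:F, w1:T, w7:F. ✓
w1: successors {w7}; ~<>~p there: w7:F. ✗
w2: successors {w0, w3}; ~<>~p there: w0:F, w3:F. ✗
w3: successors {w0, w1, w7}; ~<>~p there: w0:F, w1:T, w7:F. ✓
w4: successors {w1, w2, w3, w5, w7}; ~<>~p there: w1:T, w2:T, w3:F, w5:T, w7:F. ✓
w5: successors {w0, w4}; ~<>~p there: w0:F, w4:F. ✗
w7: successors {w0, w1, w4}; ~<>~p there: w0:F, w1:T, w4:F. ✓
Satisfying worlds: {w0, w3, w4, w7}.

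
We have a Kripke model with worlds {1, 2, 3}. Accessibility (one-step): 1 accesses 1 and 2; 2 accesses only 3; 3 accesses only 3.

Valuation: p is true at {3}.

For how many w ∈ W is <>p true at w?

1: successors {1, 2}; p there: 1:F, 2:F. ✗
2: successors {3}; p there: 3:T. ✓
3: successors {3}; p there: 3:T. ✓
Satisfying worlds: {2, 3}.

2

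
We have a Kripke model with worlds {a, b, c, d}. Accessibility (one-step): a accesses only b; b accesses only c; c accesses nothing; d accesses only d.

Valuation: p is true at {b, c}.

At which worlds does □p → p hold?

a: □p is T, p is F. ✗
b: □p is T, p is T. ✓
c: □p is T, p is T. ✓
d: □p is F, p is F. ✓

{b, c, d}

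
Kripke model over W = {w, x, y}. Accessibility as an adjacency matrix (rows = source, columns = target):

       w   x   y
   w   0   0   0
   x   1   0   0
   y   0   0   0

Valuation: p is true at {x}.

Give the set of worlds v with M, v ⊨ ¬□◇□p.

w: □◇□p is T. ✗
x: □◇□p is F. ✓
y: □◇□p is T. ✗

{x}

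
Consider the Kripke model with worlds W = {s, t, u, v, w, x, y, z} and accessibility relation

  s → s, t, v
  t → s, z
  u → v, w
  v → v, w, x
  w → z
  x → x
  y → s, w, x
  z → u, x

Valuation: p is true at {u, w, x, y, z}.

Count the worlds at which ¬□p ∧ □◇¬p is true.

1

s: ¬□p is T, □◇¬p is T. ✓
t: ¬□p is T, □◇¬p is F. ✗
u: ¬□p is T, □◇¬p is F. ✗
v: ¬□p is T, □◇¬p is F. ✗
w: ¬□p is F, □◇¬p is F. ✗
x: ¬□p is F, □◇¬p is F. ✗
y: ¬□p is T, □◇¬p is F. ✗
z: ¬□p is F, □◇¬p is F. ✗
Satisfying worlds: {s}.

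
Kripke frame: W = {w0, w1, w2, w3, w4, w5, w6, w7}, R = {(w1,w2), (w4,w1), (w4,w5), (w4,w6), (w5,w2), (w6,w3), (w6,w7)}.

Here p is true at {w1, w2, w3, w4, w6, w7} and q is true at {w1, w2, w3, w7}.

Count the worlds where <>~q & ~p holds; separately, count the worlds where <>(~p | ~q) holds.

For <>~q & ~p:
w0: <>~q is F, ~p is T. ✗
w1: <>~q is F, ~p is F. ✗
w2: <>~q is F, ~p is F. ✗
w3: <>~q is F, ~p is F. ✗
w4: <>~q is T, ~p is F. ✗
w5: <>~q is F, ~p is T. ✗
w6: <>~q is F, ~p is F. ✗
w7: <>~q is F, ~p is F. ✗
— 0 worlds.
For <>(~p | ~q):
w0: no successors, so <>(~p | ~q) fails. ✗
w1: successors {w2}; ~p | ~q there: w2:F. ✗
w2: no successors, so <>(~p | ~q) fails. ✗
w3: no successors, so <>(~p | ~q) fails. ✗
w4: successors {w1, w5, w6}; ~p | ~q there: w1:F, w5:T, w6:T. ✓
w5: successors {w2}; ~p | ~q there: w2:F. ✗
w6: successors {w3, w7}; ~p | ~q there: w3:F, w7:F. ✗
w7: no successors, so <>(~p | ~q) fails. ✗
— 1 world.

0 and 1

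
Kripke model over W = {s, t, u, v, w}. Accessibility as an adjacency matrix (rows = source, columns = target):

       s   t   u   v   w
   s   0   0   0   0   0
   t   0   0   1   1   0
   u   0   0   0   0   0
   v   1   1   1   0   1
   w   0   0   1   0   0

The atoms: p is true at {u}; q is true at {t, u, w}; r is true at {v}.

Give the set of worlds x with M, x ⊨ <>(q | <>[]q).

s: no successors, so <>(q | <>[]q) fails. ✗
t: successors {u, v}; q | <>[]q there: u:T, v:T. ✓
u: no successors, so <>(q | <>[]q) fails. ✗
v: successors {s, t, u, w}; q | <>[]q there: s:F, t:T, u:T, w:T. ✓
w: successors {u}; q | <>[]q there: u:T. ✓

{t, v, w}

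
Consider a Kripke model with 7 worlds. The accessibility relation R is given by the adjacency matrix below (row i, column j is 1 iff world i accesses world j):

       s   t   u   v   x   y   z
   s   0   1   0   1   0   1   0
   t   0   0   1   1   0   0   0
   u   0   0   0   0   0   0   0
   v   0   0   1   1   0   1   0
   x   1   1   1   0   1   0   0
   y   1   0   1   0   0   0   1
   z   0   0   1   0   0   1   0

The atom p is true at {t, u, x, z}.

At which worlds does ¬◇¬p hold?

{u}

s: ◇¬p is T. ✗
t: ◇¬p is T. ✗
u: ◇¬p is F. ✓
v: ◇¬p is T. ✗
x: ◇¬p is T. ✗
y: ◇¬p is T. ✗
z: ◇¬p is T. ✗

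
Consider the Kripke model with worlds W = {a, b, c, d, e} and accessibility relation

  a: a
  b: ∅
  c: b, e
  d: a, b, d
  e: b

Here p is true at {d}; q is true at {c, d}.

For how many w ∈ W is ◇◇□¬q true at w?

3

a: successors {a}; ◇□¬q there: a:T. ✓
b: no successors, so ◇◇□¬q fails. ✗
c: successors {b, e}; ◇□¬q there: b:F, e:T. ✓
d: successors {a, b, d}; ◇□¬q there: a:T, b:F, d:T. ✓
e: successors {b}; ◇□¬q there: b:F. ✗
Satisfying worlds: {a, c, d}.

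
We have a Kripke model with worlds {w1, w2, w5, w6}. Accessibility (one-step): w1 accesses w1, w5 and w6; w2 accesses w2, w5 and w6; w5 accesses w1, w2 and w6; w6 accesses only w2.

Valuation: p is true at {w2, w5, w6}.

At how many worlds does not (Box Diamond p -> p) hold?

1

w1: Box Diamond p -> p is F. ✓
w2: Box Diamond p -> p is T. ✗
w5: Box Diamond p -> p is T. ✗
w6: Box Diamond p -> p is T. ✗
Satisfying worlds: {w1}.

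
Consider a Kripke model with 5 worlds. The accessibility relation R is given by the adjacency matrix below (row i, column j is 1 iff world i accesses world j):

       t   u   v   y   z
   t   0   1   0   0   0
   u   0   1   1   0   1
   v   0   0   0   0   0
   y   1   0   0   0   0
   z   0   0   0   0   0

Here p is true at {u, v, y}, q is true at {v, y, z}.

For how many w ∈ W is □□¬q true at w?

3

t: successors {u}; □¬q there: u:F. ✗
u: successors {u, v, z}; □¬q there: u:F, v:T, z:T. ✗
v: no successors, so □□¬q holds vacuously. ✓
y: successors {t}; □¬q there: t:T. ✓
z: no successors, so □□¬q holds vacuously. ✓
Satisfying worlds: {v, y, z}.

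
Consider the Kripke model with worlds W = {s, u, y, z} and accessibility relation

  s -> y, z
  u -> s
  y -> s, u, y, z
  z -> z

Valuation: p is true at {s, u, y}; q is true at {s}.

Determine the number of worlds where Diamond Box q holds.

s: successors {y, z}; Box q there: y:F, z:F. ✗
u: successors {s}; Box q there: s:F. ✗
y: successors {s, u, y, z}; Box q there: s:F, u:T, y:F, z:F. ✓
z: successors {z}; Box q there: z:F. ✗
Satisfying worlds: {y}.

1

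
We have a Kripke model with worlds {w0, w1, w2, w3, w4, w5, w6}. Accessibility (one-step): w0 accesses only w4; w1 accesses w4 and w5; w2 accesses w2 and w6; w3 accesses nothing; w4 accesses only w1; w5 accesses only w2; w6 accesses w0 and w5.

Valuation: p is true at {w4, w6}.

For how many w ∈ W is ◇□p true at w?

w0: successors {w4}; □p there: w4:F. ✗
w1: successors {w4, w5}; □p there: w4:F, w5:F. ✗
w2: successors {w2, w6}; □p there: w2:F, w6:F. ✗
w3: no successors, so ◇□p fails. ✗
w4: successors {w1}; □p there: w1:F. ✗
w5: successors {w2}; □p there: w2:F. ✗
w6: successors {w0, w5}; □p there: w0:T, w5:F. ✓
Satisfying worlds: {w6}.

1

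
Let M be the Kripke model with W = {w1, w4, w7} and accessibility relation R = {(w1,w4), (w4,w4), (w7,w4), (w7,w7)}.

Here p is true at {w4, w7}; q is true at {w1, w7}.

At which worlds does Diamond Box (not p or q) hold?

w1: successors {w4}; Box (not p or q) there: w4:F. ✗
w4: successors {w4}; Box (not p or q) there: w4:F. ✗
w7: successors {w4, w7}; Box (not p or q) there: w4:F, w7:F. ✗

∅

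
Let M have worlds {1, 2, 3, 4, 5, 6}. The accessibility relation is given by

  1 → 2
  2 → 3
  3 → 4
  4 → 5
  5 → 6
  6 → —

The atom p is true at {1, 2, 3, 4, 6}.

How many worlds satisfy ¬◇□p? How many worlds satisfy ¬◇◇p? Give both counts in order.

2 and 3

For ¬◇□p:
1: ◇□p is T. ✗
2: ◇□p is T. ✗
3: ◇□p is F. ✓
4: ◇□p is T. ✗
5: ◇□p is T. ✗
6: ◇□p is F. ✓
— 2 worlds.
For ¬◇◇p:
1: ◇◇p is T. ✗
2: ◇◇p is T. ✗
3: ◇◇p is F. ✓
4: ◇◇p is T. ✗
5: ◇◇p is F. ✓
6: ◇◇p is F. ✓
— 3 worlds.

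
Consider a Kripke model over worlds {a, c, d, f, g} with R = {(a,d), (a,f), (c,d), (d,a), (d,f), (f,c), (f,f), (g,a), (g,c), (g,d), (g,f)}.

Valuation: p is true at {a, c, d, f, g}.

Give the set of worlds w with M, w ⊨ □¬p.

∅

a: successors {d, f}; ¬p there: d:F, f:F. ✗
c: successors {d}; ¬p there: d:F. ✗
d: successors {a, f}; ¬p there: a:F, f:F. ✗
f: successors {c, f}; ¬p there: c:F, f:F. ✗
g: successors {a, c, d, f}; ¬p there: a:F, c:F, d:F, f:F. ✗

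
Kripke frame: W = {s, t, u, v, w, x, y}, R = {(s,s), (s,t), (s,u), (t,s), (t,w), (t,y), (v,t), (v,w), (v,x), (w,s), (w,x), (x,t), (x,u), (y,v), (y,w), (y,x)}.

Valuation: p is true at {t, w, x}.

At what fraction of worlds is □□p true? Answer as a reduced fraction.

s: successors {s, t, u}; □p there: s:F, t:F, u:T. ✗
t: successors {s, w, y}; □p there: s:F, w:F, y:F. ✗
u: no successors, so □□p holds vacuously. ✓
v: successors {t, w, x}; □p there: t:F, w:F, x:F. ✗
w: successors {s, x}; □p there: s:F, x:F. ✗
x: successors {t, u}; □p there: t:F, u:T. ✗
y: successors {v, w, x}; □p there: v:T, w:F, x:F. ✗
That's 1 of 7 worlds, so 1/7.

1/7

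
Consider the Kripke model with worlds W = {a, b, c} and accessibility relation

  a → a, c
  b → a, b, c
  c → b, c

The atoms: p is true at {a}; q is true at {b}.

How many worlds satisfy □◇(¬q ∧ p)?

a: successors {a, c}; ◇(¬q ∧ p) there: a:T, c:F. ✗
b: successors {a, b, c}; ◇(¬q ∧ p) there: a:T, b:T, c:F. ✗
c: successors {b, c}; ◇(¬q ∧ p) there: b:T, c:F. ✗
Satisfying worlds: ∅.

0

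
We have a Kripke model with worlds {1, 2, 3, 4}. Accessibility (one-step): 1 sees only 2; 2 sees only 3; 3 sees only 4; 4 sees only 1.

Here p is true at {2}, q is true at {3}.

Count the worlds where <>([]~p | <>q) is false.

1

1: successors {2}; []~p | <>q there: 2:T. ✓
2: successors {3}; []~p | <>q there: 3:T. ✓
3: successors {4}; []~p | <>q there: 4:T. ✓
4: successors {1}; []~p | <>q there: 1:F. ✗
Satisfying worlds: {1, 2, 3}.
So <>([]~p | <>q) fails at the other 1 world.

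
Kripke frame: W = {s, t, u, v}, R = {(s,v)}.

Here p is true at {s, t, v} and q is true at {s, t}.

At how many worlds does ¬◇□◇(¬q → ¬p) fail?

1

s: ◇□◇(¬q → ¬p) is T. ✗
t: ◇□◇(¬q → ¬p) is F. ✓
u: ◇□◇(¬q → ¬p) is F. ✓
v: ◇□◇(¬q → ¬p) is F. ✓
Satisfying worlds: {t, u, v}.
So ¬◇□◇(¬q → ¬p) fails at the other 1 world.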